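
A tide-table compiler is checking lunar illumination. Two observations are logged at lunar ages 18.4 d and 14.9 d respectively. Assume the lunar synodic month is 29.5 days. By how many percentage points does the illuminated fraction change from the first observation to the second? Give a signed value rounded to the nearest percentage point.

θ₁ = 360° × 18.4/29.5 = 224.5°, f₁ = (1 − cos θ₁)/2 = 0.856.
θ₂ = 360° × 14.9/29.5 = 181.8°, f₂ = (1 − cos θ₂)/2 = 1.000.
Change = f₂ − f₁ = +0.143 → +14 percentage points.

+14 percentage points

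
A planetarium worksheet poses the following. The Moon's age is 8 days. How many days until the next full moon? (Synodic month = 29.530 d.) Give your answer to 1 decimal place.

Full moon occurs at elongation 180°, i.e. at age 29.530 × 180/360 = 14.765 d.
So 6.765 days remain (14.765 − 8).

6.8 days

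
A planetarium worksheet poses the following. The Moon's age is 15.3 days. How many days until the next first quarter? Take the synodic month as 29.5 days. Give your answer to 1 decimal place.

First quarter is 0.25 of the way through the cycle: age 0.25 × 29.5 = 7.375 d.
This lunation's first quarter (7.375 d) has passed, so add one period: 36.875 − 15.3 = 21.575 days.

21.6 days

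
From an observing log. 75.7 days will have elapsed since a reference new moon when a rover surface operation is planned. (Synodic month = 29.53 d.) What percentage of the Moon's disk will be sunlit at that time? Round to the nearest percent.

Reduce mod P: 75.7 − 2×29.53 = 16.64 d into the current lunation.
The Moon has covered 16.64/29.53 of its cycle, so θ ≈ 360° × 16.64/29.53 = 202.9°.
With cos θ = (-0.921), the lit fraction is (1 − (-0.921))/2 ≈ 0.961, so 96%.

96%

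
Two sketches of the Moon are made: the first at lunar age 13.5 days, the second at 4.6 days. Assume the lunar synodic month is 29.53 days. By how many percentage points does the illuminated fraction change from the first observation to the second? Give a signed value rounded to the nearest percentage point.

-76 pp

First observation: θ = 360°·13.5/29.53 = 164.6°, so f = 0.982.
Second observation: θ = 56.1°, f = 0.221.
Δf = 0.221 − 0.982 = -0.761, i.e. -76 pp.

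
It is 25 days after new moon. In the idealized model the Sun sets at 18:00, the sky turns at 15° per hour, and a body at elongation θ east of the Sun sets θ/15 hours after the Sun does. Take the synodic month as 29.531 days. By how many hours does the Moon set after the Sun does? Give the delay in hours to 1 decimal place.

Phase angle: θ = 360°·(25 d)/(29.531 d) = 304.8°.
Delay after the Sun = 304.8° / (15°/h) ≈ 20.32 h.
So the Moon sets 20.32 h after the Sun.

20.3 h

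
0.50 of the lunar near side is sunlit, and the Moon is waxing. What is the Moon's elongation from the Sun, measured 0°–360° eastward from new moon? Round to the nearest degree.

90°

Invert f = (1 − cos θ)/2 to get cos θ = 1 − 2(0.50) = 0.000, hence θ₀ = arccos 0.000 = 90.0°.
The Moon is waxing (0°–180°), so θ = 90.0° directly.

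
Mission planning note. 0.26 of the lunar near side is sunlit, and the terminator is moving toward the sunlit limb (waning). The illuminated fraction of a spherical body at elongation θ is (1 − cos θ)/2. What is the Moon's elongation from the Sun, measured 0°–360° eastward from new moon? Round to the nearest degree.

299°

Invert f = (1 − cos θ)/2 to get cos θ = 1 − 2(0.26) = 0.480, hence θ₀ = arccos 0.480 = 61.3°.
Waning ⇒ past full, so θ = 360° − 61.3° = 298.7°.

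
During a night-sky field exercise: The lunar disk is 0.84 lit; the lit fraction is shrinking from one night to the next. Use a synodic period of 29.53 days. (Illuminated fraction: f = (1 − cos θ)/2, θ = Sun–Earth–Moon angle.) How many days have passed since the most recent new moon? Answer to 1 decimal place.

From f = (1 − cos θ)/2: cos θ = 1 − 2×0.84 = -0.680; arccos → 132.8°.
Waning ⇒ past full, so θ = 360° − 132.8° = 227.2°.
Age = 29.53 × 227.2°/360° ≈ 18.63 days.

18.6 days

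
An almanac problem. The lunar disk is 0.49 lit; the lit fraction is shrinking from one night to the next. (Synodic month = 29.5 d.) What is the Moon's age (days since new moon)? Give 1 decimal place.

cos θ = 1 − 2f = 0.020, giving a principal value of 88.9°.
Since the Moon is past full (waning), take the reflex angle: θ = 360° − 88.9° = 271.1°.
That fraction of the synodic month is 271.1/360 × 29.5 d ≈ 22.22 d.

22.2 days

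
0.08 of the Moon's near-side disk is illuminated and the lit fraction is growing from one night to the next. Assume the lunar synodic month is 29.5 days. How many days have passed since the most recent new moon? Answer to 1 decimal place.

Invert f = (1 − cos θ)/2 to get cos θ = 1 − 2(0.08) = 0.840, hence θ₀ = arccos 0.840 = 32.9°.
Before full moon the principal value applies: θ = 32.9°.
At 360°/29.5 d per day, 32.9° corresponds to 2.69 days.

2.7 days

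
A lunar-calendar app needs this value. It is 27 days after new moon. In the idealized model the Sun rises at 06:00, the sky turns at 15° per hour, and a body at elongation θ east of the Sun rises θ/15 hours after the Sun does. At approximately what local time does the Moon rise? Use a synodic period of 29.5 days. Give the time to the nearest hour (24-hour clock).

04:00

The Moon has covered 27/29.5 of its cycle, so θ ≈ 360° × 27/29.5 = 329.5°.
The Moon trails the Sun by θ/15 = 329.5/15 ≈ 21.97 hours.
06:00 + 21.97 h ≈ 03:58 → 04:00 to the nearest hour.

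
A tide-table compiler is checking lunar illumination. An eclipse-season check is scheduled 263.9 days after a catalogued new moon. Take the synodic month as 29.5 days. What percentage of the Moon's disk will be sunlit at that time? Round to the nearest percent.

3%

Reduce mod P: 263.9 − 8×29.5 = 27.90 d into the current lunation.
Phase angle: θ = 360°·(27.90 d)/(29.5 d) = 340.5°.
Illuminated fraction = (1 − cos 340.5°)/2 = (1 − 0.942)/2 ≈ 0.029, so 3%.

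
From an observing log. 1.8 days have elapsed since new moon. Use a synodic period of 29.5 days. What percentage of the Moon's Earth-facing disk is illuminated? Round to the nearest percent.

4%

Phase angle: θ = 360°·(1.8 d)/(29.5 d) = 22.0°.
Illuminated fraction = (1 − cos 22.0°)/2 = (1 − 0.927)/2 ≈ 0.036, so 4%.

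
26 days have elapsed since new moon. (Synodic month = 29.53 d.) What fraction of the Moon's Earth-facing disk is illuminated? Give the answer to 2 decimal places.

The Moon has covered 26/29.53 of its cycle, so θ ≈ 360° × 26/29.53 = 317.0°.
Illuminated fraction = (1 − cos 317.0°)/2 = (1 − 0.731)/2 ≈ 0.135.

0.13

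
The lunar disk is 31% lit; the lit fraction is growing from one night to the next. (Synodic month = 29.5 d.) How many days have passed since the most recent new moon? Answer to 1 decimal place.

5.5 days

From f = (1 − cos θ)/2: cos θ = 1 − 2×0.31 = 0.380; arccos → 67.7°.
Before full moon the principal value applies: θ = 67.7°.
Age = 29.5 × 67.7°/360° ≈ 5.54 days.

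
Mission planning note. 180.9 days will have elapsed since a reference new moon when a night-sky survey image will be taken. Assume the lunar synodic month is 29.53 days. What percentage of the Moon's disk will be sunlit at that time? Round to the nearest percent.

15%

180.9/29.53 = 6.126 lunations, so 6 complete cycles and 3.72 d into the next.
Elongation θ = 360° × 3.72/29.53 ≈ 45.4°.
cos 45.4° = 0.703, so f = (1 − 0.703)/2 = 0.149, so 15%.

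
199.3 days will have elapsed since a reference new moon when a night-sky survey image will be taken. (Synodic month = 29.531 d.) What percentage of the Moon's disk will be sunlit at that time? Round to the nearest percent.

50%

Reduce mod P: 199.3 − 6×29.531 = 22.11 d into the current lunation.
Elongation θ = 360° × 22.11/29.531 ≈ 269.6°.
With cos θ = (-0.007), the lit fraction is (1 − (-0.007))/2 ≈ 0.504, so 50%.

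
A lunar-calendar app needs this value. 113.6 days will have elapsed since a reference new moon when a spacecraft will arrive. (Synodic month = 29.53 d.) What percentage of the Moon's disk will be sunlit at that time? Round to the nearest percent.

Reduce mod P: 113.6 − 3×29.53 = 25.01 d into the current lunation.
Phase angle: θ = 360°·(25.01 d)/(29.53 d) = 304.9°.
cos 304.9° = 0.572, so f = (1 − 0.572)/2 = 0.214, so 21%.

21%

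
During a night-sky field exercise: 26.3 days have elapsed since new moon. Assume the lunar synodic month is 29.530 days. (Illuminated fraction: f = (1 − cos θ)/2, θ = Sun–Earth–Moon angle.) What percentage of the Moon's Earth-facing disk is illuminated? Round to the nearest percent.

The Moon has covered 26.3/29.530 of its cycle, so θ ≈ 360° × 26.3/29.530 = 320.6°.
With cos θ = 0.773, the lit fraction is (1 − 0.773)/2 ≈ 0.114, so 11%.

11%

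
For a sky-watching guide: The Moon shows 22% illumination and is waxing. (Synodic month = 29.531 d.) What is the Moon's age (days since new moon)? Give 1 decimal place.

From f = (1 − cos θ)/2: cos θ = 1 − 2×0.22 = 0.560; arccos → 55.9°.
The Moon is waxing (0°–180°), so θ = 55.9° directly.
That fraction of the synodic month is 55.9/360 × 29.531 d ≈ 4.59 d.

4.6 days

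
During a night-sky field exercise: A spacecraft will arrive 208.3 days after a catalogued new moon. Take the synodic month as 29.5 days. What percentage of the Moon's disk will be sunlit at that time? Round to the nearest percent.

208.3 d spans 7 complete synodic months (7 × 29.5 = 206.50 d) plus 1.80 d.
Elongation θ = 360° × 1.80/29.5 ≈ 22.0°.
With cos θ = 0.927, the lit fraction is (1 − 0.927)/2 ≈ 0.036, so 4%.

4%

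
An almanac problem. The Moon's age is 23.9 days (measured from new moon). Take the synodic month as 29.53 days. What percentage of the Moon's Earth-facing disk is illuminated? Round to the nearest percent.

32%

The Moon has covered 23.9/29.53 of its cycle, so θ ≈ 360° × 23.9/29.53 = 291.4°.
Illuminated fraction = (1 − cos 291.4°)/2 = (1 − 0.364)/2 ≈ 0.318, so 32%.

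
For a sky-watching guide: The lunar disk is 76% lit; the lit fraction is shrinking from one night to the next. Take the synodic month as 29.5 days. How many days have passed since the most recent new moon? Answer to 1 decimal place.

19.6 days

From f = (1 − cos θ)/2: cos θ = 1 − 2×0.76 = -0.520; arccos → 121.3°.
Waning ⇒ past full, so θ = 360° − 121.3° = 238.7°.
That fraction of the synodic month is 238.7/360 × 29.5 d ≈ 19.56 d.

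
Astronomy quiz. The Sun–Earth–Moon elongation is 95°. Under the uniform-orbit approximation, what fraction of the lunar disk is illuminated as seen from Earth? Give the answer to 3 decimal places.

0.544

cos 95° = (-0.087), so f = (1 − (-0.087))/2 = 0.544.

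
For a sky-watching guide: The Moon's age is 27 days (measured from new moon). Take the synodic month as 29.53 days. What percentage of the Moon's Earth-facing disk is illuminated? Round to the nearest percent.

7%

Elongation θ = 360° × 27/29.53 ≈ 329.2°.
cos 329.2° = 0.859, so f = (1 − 0.859)/2 = 0.071, so 7%.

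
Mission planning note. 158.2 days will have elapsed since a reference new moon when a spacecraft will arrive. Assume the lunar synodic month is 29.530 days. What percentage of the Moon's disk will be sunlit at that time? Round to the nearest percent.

158.2 d spans 5 complete synodic months (5 × 29.530 = 147.65 d) plus 10.55 d.
Elongation θ = 360° × 10.55/29.530 ≈ 128.6°.
Illuminated fraction = (1 − cos 128.6°)/2 = (1 − (-0.624))/2 ≈ 0.812, so 81%.

81%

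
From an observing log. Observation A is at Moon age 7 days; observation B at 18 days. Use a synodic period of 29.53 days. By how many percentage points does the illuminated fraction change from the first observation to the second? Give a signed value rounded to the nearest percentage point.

First observation: θ = 360°·7/29.53 = 85.3°, so f = 0.459.
Second observation: θ = 219.4°, f = 0.886.
Δf = 0.886 − 0.459 = +0.427, i.e. +43 pp.

+43 percentage points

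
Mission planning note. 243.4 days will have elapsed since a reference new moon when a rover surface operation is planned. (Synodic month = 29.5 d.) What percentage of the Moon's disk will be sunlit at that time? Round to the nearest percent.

50%

Reduce mod P: 243.4 − 8×29.5 = 7.40 d into the current lunation.
Phase angle: θ = 360°·(7.40 d)/(29.5 d) = 90.3°.
cos 90.3° = (-0.005), so f = (1 − (-0.005))/2 = 0.503, so 50%.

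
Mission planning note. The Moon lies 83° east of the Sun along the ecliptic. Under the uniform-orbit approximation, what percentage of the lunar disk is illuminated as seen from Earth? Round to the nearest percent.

cos 83° = 0.122, so f = (1 − 0.122)/2 = 0.439, i.e. 44%.

44%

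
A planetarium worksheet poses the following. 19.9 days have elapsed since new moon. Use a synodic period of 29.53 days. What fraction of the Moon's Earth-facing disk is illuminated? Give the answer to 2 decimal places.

Elongation θ = 360° × 19.9/29.53 ≈ 242.6°.
Illuminated fraction = (1 − cos 242.6°)/2 = (1 − (-0.460))/2 ≈ 0.730.

0.73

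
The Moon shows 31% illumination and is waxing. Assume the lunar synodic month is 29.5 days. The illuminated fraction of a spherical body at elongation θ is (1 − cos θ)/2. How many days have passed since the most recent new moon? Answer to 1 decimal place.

5.5 days

From f = (1 − cos θ)/2: cos θ = 1 − 2×0.31 = 0.380; arccos → 67.7°.
The Moon is waxing (0°–180°), so θ = 67.7° directly.
That fraction of the synodic month is 67.7/360 × 29.5 d ≈ 5.54 d.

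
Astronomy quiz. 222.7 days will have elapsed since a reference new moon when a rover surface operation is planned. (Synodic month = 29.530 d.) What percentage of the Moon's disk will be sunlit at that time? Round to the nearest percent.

222.7/29.530 = 7.541 lunations, so 7 complete cycles and 15.99 d into the next.
Elongation θ = 360° × 15.99/29.530 ≈ 194.9°.
Illuminated fraction = (1 − cos 194.9°)/2 = (1 − (-0.966))/2 ≈ 0.983, so 98%.

98%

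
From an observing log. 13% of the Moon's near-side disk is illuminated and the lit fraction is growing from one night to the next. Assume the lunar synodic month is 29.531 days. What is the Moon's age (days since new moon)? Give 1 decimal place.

cos θ = 1 − 2f = 0.740, giving a principal value of 42.3°.
The Moon is waxing (0°–180°), so θ = 42.3° directly.
At 360°/29.531 d per day, 42.3° corresponds to 3.47 days.

3.5 days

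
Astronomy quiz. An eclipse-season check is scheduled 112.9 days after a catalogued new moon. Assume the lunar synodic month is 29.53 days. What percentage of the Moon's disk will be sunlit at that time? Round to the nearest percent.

28%

Reduce mod P: 112.9 − 3×29.53 = 24.31 d into the current lunation.
Elongation θ = 360° × 24.31/29.53 ≈ 296.4°.
With cos θ = 0.444, the lit fraction is (1 − 0.444)/2 ≈ 0.278, so 28%.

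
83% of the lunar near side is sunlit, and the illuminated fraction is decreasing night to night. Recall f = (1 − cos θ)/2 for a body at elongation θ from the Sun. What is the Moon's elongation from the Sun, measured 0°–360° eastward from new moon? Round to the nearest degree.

cos θ = 1 − 2f = -0.660, giving a principal value of 131.3°.
A waning Moon lies in 180°–360°, so θ = 360° − 131.3° = 228.7°.

229°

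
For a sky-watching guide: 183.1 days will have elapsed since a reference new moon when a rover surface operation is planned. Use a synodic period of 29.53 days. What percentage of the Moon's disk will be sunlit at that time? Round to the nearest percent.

35%

Reduce mod P: 183.1 − 6×29.53 = 5.92 d into the current lunation.
Phase angle: θ = 360°·(5.92 d)/(29.53 d) = 72.2°.
With cos θ = 0.306, the lit fraction is (1 − 0.306)/2 ≈ 0.347, so 35%.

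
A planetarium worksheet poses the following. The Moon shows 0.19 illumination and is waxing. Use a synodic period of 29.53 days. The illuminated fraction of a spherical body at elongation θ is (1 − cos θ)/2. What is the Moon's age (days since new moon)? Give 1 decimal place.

4.2 days

cos θ = 1 − 2f = 0.620, giving a principal value of 51.7°.
Waxing ⇒ before full, so θ = 51.7°.
That fraction of the synodic month is 51.7/360 × 29.53 d ≈ 4.24 d.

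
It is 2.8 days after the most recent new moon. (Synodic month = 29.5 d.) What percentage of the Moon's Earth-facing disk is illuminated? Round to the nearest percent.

The Moon has covered 2.8/29.5 of its cycle, so θ ≈ 360° × 2.8/29.5 = 34.2°.
Illuminated fraction = (1 − cos 34.2°)/2 = (1 − 0.827)/2 ≈ 0.086, so 9%.

9%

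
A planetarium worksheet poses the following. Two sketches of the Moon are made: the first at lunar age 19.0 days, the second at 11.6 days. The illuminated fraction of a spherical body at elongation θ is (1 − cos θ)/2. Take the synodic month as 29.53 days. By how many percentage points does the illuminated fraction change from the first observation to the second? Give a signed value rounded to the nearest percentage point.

+8 pp

First observation: θ = 360°·19.0/29.53 = 231.6°, so f = 0.810.
Second observation: θ = 141.4°, f = 0.891.
Δf = 0.891 − 0.810 = +0.080, i.e. +8 pp.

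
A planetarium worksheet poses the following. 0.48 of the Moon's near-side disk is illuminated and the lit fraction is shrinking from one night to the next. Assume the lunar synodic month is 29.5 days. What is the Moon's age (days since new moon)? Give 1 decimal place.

From f = (1 − cos θ)/2: cos θ = 1 − 2×0.48 = 0.040; arccos → 87.7°.
Waning ⇒ past full, so θ = 360° − 87.7° = 272.3°.
Age = 29.5 × 272.3°/360° ≈ 22.31 days.

22.3 days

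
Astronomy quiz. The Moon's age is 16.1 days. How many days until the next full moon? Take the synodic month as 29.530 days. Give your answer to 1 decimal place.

28.2 days

Full moon occurs at elongation 180°, i.e. at age 29.530 × 180/360 = 14.765 d.
Already past this cycle's full moon; the next is at 14.765 + 29.530 = 44.295 d, so 44.295 − 16.1 = 28.195 days.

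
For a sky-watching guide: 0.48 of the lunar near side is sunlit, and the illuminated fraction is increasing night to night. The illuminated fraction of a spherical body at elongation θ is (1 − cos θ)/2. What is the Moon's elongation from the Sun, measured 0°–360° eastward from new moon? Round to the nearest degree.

Invert f = (1 − cos θ)/2 to get cos θ = 1 − 2(0.48) = 0.040, hence θ₀ = arccos 0.040 = 87.7°.
Before full moon the principal value applies: θ = 87.7°.

88°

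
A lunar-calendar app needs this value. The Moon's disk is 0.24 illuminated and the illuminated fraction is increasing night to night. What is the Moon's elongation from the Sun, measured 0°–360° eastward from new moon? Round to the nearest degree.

From f = (1 − cos θ)/2: cos θ = 1 − 2×0.24 = 0.520; arccos → 58.7°.
The Moon is waxing (0°–180°), so θ = 58.7° directly.

59°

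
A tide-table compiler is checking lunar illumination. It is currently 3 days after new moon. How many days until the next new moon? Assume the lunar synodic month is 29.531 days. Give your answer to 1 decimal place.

The next new moon completes the synodic month: 29.531 − 3 = 26.531 days.

26.5 days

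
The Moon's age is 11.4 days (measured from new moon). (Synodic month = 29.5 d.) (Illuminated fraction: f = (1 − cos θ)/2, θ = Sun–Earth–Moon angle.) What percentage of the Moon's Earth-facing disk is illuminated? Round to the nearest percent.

88%

The Moon has covered 11.4/29.5 of its cycle, so θ ≈ 360° × 11.4/29.5 = 139.1°.
Illuminated fraction = (1 − cos 139.1°)/2 = (1 − (-0.756))/2 ≈ 0.878, so 88%.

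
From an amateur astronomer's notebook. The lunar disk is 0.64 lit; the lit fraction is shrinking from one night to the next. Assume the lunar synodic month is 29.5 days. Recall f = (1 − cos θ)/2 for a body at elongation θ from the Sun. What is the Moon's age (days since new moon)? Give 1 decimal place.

20.8 days

From f = (1 − cos θ)/2: cos θ = 1 − 2×0.64 = -0.280; arccos → 106.3°.
A waning Moon lies in 180°–360°, so θ = 360° − 106.3° = 253.7°.
That fraction of the synodic month is 253.7/360 × 29.5 d ≈ 20.79 d.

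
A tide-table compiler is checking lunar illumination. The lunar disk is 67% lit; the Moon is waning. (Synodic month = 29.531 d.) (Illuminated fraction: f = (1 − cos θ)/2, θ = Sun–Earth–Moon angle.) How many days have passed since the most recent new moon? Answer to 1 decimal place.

20.5 days

From f = (1 − cos θ)/2: cos θ = 1 − 2×0.67 = -0.340; arccos → 109.9°.
Since the Moon is past full (waning), take the reflex angle: θ = 360° − 109.9° = 250.1°.
At 360°/29.531 d per day, 250.1° corresponds to 20.52 days.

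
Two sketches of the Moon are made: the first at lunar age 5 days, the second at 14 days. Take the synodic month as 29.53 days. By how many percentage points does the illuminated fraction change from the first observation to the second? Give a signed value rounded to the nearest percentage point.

+74 pp

θ₁ = 360° × 5/29.53 = 61.0°, f₁ = (1 − cos θ₁)/2 = 0.257.
θ₂ = 360° × 14/29.53 = 170.7°, f₂ = (1 − cos θ₂)/2 = 0.993.
Change = f₂ − f₁ = +0.736 → +74 percentage points.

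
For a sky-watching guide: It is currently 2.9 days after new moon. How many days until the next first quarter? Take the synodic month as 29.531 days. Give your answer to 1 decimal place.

4.5 days

First quarter occurs at elongation 90°, i.e. at age 29.531 × 90/360 = 7.383 d.
So 4.483 days remain (7.383 − 2.9).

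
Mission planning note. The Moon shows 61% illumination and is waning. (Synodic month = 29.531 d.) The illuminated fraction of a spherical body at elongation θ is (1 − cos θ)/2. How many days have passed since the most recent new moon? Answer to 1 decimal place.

21.1 days

From f = (1 − cos θ)/2: cos θ = 1 − 2×0.61 = -0.220; arccos → 102.7°.
Since the Moon is past full (waning), take the reflex angle: θ = 360° − 102.7° = 257.3°.
At 360°/29.531 d per day, 257.3° corresponds to 21.11 days.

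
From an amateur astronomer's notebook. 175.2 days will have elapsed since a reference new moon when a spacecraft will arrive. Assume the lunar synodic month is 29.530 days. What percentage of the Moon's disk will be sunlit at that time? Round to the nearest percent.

Reduce mod P: 175.2 − 5×29.530 = 27.55 d into the current lunation.
The Moon has covered 27.55/29.530 of its cycle, so θ ≈ 360° × 27.55/29.530 = 335.9°.
cos 335.9° = 0.913, so f = (1 − 0.913)/2 = 0.044, so 4%.

4%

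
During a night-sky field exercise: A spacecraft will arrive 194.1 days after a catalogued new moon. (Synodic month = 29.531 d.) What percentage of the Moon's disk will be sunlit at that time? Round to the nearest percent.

Reduce mod P: 194.1 − 6×29.531 = 16.91 d into the current lunation.
The Moon has covered 16.91/29.531 of its cycle, so θ ≈ 360° × 16.91/29.531 = 206.2°.
With cos θ = (-0.897), the lit fraction is (1 − (-0.897))/2 ≈ 0.949, so 95%.

95%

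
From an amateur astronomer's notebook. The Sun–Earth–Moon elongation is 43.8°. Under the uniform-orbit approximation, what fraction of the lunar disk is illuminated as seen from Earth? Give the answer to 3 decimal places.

cos 43.8° = 0.722, so f = (1 − 0.722)/2 = 0.139.

0.139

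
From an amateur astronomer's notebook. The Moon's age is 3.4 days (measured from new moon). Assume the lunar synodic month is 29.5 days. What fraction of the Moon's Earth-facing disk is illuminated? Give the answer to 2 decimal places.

0.13

Elongation θ = 360° × 3.4/29.5 ≈ 41.5°.
Illuminated fraction = (1 − cos 41.5°)/2 = (1 − 0.749)/2 ≈ 0.125.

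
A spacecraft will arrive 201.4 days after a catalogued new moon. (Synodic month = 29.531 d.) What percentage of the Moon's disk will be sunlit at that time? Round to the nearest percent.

201.4 d spans 6 complete synodic months (6 × 29.531 = 177.19 d) plus 24.21 d.
The Moon has covered 24.21/29.531 of its cycle, so θ ≈ 360° × 24.21/29.531 = 295.2°.
With cos θ = 0.426, the lit fraction is (1 − 0.426)/2 ≈ 0.287, so 29%.

29%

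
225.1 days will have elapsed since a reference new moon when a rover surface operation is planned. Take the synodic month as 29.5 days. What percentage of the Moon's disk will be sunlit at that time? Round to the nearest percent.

Reduce mod P: 225.1 − 7×29.5 = 18.60 d into the current lunation.
Elongation θ = 360° × 18.60/29.5 ≈ 227.0°.
With cos θ = (-0.682), the lit fraction is (1 − (-0.682))/2 ≈ 0.841, so 84%.

84%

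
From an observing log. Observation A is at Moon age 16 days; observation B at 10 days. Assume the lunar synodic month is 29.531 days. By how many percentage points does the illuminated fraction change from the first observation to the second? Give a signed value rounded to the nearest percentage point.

-22 pp

θ₁ = 360° × 16/29.531 = 195.0°, f₁ = (1 − cos θ₁)/2 = 0.983.
θ₂ = 360° × 10/29.531 = 121.9°, f₂ = (1 − cos θ₂)/2 = 0.764.
Change = f₂ − f₁ = -0.219 → -22 percentage points.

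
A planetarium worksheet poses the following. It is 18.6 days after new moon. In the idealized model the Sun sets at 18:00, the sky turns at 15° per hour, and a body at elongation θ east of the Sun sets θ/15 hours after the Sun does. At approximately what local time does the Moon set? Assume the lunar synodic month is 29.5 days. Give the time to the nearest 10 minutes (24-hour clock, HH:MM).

The Moon has covered 18.6/29.5 of its cycle, so θ ≈ 360° × 18.6/29.5 = 227.0°.
Delay after the Sun = 227.0° / (15°/h) ≈ 15.13 h.
18:00 + 15.132 h ≈ 09:08 → 09:10 to the nearest ten minutes.

09:10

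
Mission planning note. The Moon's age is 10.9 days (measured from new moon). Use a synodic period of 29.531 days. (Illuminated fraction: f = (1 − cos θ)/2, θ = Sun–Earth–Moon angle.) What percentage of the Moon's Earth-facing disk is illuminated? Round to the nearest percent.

84%

The Moon has covered 10.9/29.531 of its cycle, so θ ≈ 360° × 10.9/29.531 = 132.9°.
Illuminated fraction = (1 − cos 132.9°)/2 = (1 − (-0.680))/2 ≈ 0.840, so 84%.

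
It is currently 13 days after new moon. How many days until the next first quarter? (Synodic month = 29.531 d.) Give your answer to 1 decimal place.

First quarter is 0.25 of the way through the cycle: age 0.25 × 29.531 = 7.383 d.
Already past this cycle's first quarter; the next is at 7.383 + 29.531 = 36.914 d, so 36.914 − 13 = 23.914 days.

23.9 days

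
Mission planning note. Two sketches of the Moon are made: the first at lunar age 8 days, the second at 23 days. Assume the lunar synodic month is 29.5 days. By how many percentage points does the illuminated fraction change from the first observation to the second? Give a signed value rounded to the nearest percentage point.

-16 percentage points

First observation: θ = 360°·8/29.5 = 97.6°, so f = 0.566.
Second observation: θ = 280.7°, f = 0.407.
Δf = 0.407 − 0.566 = -0.159, i.e. -16 pp.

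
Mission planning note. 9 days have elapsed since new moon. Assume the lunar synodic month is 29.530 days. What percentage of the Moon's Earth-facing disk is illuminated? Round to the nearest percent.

Elongation θ = 360° × 9/29.530 ≈ 109.7°.
cos 109.7° = (-0.337), so f = (1 − (-0.337))/2 = 0.669, so 67%.

67%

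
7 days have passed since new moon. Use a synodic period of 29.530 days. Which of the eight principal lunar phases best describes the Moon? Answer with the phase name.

θ ≈ 360° × 7/29.530 = 85°, which falls in the first quarter sector.

first quarter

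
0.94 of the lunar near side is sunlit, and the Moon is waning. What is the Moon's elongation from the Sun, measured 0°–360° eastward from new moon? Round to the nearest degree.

208°

Invert f = (1 − cos θ)/2 to get cos θ = 1 − 2(0.94) = -0.880, hence θ₀ = arccos -0.880 = 151.6°.
A waning Moon lies in 180°–360°, so θ = 360° − 151.6° = 208.4°.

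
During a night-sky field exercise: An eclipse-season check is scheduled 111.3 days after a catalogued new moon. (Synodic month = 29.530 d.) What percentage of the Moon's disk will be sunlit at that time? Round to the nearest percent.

111.3 d spans 3 complete synodic months (3 × 29.530 = 88.59 d) plus 22.71 d.
Phase angle: θ = 360°·(22.71 d)/(29.530 d) = 276.9°.
With cos θ = 0.119, the lit fraction is (1 − 0.119)/2 ≈ 0.440, so 44%.

44%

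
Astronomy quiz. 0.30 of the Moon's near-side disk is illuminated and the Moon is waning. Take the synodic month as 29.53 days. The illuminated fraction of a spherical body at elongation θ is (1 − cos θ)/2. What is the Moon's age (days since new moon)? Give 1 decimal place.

24.1 days

From f = (1 − cos θ)/2: cos θ = 1 − 2×0.30 = 0.400; arccos → 66.4°.
Waning ⇒ past full, so θ = 360° − 66.4° = 293.6°.
At 360°/29.53 d per day, 293.6° corresponds to 24.08 days.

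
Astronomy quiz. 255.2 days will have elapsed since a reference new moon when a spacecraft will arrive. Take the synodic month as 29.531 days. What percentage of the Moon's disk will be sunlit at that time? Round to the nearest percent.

255.2/29.531 = 8.642 lunations, so 8 complete cycles and 18.95 d into the next.
The Moon has covered 18.95/29.531 of its cycle, so θ ≈ 360° × 18.95/29.531 = 231.0°.
cos 231.0° = (-0.629), so f = (1 − (-0.629))/2 = 0.814, so 81%.

81%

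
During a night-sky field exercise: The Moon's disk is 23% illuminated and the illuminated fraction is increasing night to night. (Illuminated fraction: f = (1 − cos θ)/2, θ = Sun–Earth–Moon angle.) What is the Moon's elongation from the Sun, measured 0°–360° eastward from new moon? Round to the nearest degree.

Invert f = (1 − cos θ)/2 to get cos θ = 1 − 2(0.23) = 0.540, hence θ₀ = arccos 0.540 = 57.3°.
Before full moon the principal value applies: θ = 57.3°.

57°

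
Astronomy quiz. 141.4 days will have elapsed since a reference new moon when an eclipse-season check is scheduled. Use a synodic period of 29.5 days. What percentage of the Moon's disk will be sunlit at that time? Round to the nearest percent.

141.4/29.5 = 4.793 lunations, so 4 complete cycles and 23.40 d into the next.
Elongation θ = 360° × 23.40/29.5 ≈ 285.6°.
Illuminated fraction = (1 − cos 285.6°)/2 = (1 − 0.268)/2 ≈ 0.366, so 37%.

37%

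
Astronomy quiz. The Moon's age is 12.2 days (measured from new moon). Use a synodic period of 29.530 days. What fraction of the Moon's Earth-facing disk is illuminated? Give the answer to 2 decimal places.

0.93

Elongation θ = 360° × 12.2/29.530 ≈ 148.7°.
Illuminated fraction = (1 − cos 148.7°)/2 = (1 − (-0.855))/2 ≈ 0.927.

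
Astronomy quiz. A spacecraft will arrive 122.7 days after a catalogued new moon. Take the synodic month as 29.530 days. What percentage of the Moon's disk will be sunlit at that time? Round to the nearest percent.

22%

122.7/29.530 = 4.155 lunations, so 4 complete cycles and 4.58 d into the next.
Elongation θ = 360° × 4.58/29.530 ≈ 55.8°.
cos 55.8° = 0.562, so f = (1 − 0.562)/2 = 0.219, so 22%.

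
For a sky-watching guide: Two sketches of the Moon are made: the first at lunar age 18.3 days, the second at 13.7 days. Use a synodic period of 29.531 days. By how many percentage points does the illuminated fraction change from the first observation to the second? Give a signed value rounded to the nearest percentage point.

θ₁ = 360° × 18.3/29.531 = 223.1°, f₁ = (1 − cos θ₁)/2 = 0.865.
θ₂ = 360° × 13.7/29.531 = 167.0°, f₂ = (1 − cos θ₂)/2 = 0.987.
Change = f₂ − f₁ = +0.122 → +12 percentage points.

+12 pp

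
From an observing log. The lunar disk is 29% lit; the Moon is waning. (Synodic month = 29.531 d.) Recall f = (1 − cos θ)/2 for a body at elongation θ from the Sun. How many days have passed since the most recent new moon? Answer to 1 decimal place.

24.2 days

Invert f = (1 − cos θ)/2 to get cos θ = 1 − 2(0.29) = 0.420, hence θ₀ = arccos 0.420 = 65.2°.
A waning Moon lies in 180°–360°, so θ = 360° − 65.2° = 294.8°.
At 360°/29.531 d per day, 294.8° corresponds to 24.19 days.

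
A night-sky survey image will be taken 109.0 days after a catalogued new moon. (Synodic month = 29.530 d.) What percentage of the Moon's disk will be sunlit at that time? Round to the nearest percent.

68%

109.0 d spans 3 complete synodic months (3 × 29.530 = 88.59 d) plus 20.41 d.
The Moon has covered 20.41/29.530 of its cycle, so θ ≈ 360° × 20.41/29.530 = 248.8°.
With cos θ = (-0.361), the lit fraction is (1 − (-0.361))/2 ≈ 0.681, so 68%.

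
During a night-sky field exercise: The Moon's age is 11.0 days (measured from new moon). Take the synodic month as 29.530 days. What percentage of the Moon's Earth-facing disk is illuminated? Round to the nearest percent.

Elongation θ = 360° × 11.0/29.530 ≈ 134.1°.
With cos θ = (-0.696), the lit fraction is (1 − (-0.696))/2 ≈ 0.848, so 85%.

85%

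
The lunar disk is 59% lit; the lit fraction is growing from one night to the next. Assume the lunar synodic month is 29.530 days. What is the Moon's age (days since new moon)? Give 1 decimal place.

8.2 days

cos θ = 1 − 2f = -0.180, giving a principal value of 100.4°.
Waxing ⇒ before full, so θ = 100.4°.
Age = 29.530 × 100.4°/360° ≈ 8.23 days.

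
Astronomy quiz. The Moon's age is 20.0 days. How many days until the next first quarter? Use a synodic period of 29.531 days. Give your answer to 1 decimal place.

First quarter is 0.25 of the way through the cycle: age 0.25 × 29.531 = 7.383 d.
This lunation's first quarter (7.383 d) has passed, so add one period: 36.914 − 20.0 = 16.914 days.

16.9 days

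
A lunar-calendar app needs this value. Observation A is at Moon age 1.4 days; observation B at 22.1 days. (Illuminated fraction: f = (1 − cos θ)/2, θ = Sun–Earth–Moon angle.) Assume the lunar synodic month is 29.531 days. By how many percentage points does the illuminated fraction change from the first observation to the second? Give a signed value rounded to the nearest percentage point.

+48 pp

θ₁ = 360° × 1.4/29.531 = 17.1°, f₁ = (1 − cos θ₁)/2 = 0.022.
θ₂ = 360° × 22.1/29.531 = 269.4°, f₂ = (1 − cos θ₂)/2 = 0.505.
Change = f₂ − f₁ = +0.483 → +48 percentage points.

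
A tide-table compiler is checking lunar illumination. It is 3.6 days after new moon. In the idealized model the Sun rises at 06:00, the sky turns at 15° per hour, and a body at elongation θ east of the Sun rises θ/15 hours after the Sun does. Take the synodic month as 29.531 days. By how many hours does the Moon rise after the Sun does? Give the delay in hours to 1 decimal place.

2.9 h

The Moon has covered 3.6/29.531 of its cycle, so θ ≈ 360° × 3.6/29.531 = 43.9°.
At 15° of sky rotation per hour, 43.9° corresponds to a 2.93 h lag.
So the Moon rises 2.93 h after the Sun.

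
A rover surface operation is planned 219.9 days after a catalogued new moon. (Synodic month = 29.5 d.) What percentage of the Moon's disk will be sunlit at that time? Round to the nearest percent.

219.9/29.5 = 7.454 lunations, so 7 complete cycles and 13.40 d into the next.
The Moon has covered 13.40/29.5 of its cycle, so θ ≈ 360° × 13.40/29.5 = 163.5°.
Illuminated fraction = (1 − cos 163.5°)/2 = (1 − (-0.959))/2 ≈ 0.979, so 98%.

98%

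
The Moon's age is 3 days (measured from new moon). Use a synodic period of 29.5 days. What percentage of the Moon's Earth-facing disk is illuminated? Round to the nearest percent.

10%

The Moon has covered 3/29.5 of its cycle, so θ ≈ 360° × 3/29.5 = 36.6°.
Illuminated fraction = (1 − cos 36.6°)/2 = (1 − 0.803)/2 ≈ 0.099, so 10%.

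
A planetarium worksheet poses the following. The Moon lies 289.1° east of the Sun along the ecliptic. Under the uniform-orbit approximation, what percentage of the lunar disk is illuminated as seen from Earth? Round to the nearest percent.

Half-versine of 289.1°: (1 − 0.327)/2 = 0.336, i.e. 34%.

34%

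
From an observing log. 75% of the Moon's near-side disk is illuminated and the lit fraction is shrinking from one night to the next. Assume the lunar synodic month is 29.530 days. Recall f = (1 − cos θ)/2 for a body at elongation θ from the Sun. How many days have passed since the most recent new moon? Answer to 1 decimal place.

Invert f = (1 − cos θ)/2 to get cos θ = 1 − 2(0.75) = -0.500, hence θ₀ = arccos -0.500 = 120.0°.
Since the Moon is past full (waning), take the reflex angle: θ = 360° − 120.0° = 240.0°.
That fraction of the synodic month is 240.0/360 × 29.530 d ≈ 19.69 d.

19.7 days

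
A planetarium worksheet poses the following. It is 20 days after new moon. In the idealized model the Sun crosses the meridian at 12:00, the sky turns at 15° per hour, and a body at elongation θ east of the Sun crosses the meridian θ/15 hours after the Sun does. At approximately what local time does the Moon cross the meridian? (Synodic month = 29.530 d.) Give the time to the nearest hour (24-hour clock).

Elongation θ = 360° × 20/29.530 ≈ 243.8°.
At 15° of sky rotation per hour, 243.8° corresponds to a 16.25 h lag.
12:00 + 16.25 h ≈ 04:15 → 04:00 to the nearest hour.

04:00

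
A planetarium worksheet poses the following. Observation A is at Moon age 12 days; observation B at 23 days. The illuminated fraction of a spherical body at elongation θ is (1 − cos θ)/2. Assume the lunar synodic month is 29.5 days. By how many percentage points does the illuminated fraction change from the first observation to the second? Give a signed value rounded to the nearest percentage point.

-51 pp

θ₁ = 360° × 12/29.5 = 146.4°, f₁ = (1 − cos θ₁)/2 = 0.917.
θ₂ = 360° × 23/29.5 = 280.7°, f₂ = (1 − cos θ₂)/2 = 0.407.
Change = f₂ − f₁ = -0.509 → -51 percentage points.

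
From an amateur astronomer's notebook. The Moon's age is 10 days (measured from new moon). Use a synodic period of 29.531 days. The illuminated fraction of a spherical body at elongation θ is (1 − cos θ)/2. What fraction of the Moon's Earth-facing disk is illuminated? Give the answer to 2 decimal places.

The Moon has covered 10/29.531 of its cycle, so θ ≈ 360° × 10/29.531 = 121.9°.
cos 121.9° = (-0.529), so f = (1 − (-0.529))/2 = 0.764.

0.76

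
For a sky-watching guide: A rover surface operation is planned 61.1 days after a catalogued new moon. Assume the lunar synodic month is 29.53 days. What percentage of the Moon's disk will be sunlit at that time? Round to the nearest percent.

5%

61.1 d spans 2 complete synodic months (2 × 29.53 = 59.06 d) plus 2.04 d.
Phase angle: θ = 360°·(2.04 d)/(29.53 d) = 24.9°.
cos 24.9° = 0.907, so f = (1 − 0.907)/2 = 0.046, so 5%.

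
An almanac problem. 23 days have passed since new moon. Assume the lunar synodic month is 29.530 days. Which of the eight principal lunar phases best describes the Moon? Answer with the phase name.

last quarter

At 23/29.530 of the cycle, θ ≈ 280° — the last quarter range.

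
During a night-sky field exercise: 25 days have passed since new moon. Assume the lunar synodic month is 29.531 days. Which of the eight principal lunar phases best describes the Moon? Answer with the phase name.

At 25/29.531 of the cycle, θ ≈ 305° — the waning crescent range.

waning crescent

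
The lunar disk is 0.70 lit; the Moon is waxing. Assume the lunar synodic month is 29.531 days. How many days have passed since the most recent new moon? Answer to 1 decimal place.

Invert f = (1 − cos θ)/2 to get cos θ = 1 − 2(0.70) = -0.400, hence θ₀ = arccos -0.400 = 113.6°.
Before full moon the principal value applies: θ = 113.6°.
That fraction of the synodic month is 113.6/360 × 29.531 d ≈ 9.32 d.

9.3 days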